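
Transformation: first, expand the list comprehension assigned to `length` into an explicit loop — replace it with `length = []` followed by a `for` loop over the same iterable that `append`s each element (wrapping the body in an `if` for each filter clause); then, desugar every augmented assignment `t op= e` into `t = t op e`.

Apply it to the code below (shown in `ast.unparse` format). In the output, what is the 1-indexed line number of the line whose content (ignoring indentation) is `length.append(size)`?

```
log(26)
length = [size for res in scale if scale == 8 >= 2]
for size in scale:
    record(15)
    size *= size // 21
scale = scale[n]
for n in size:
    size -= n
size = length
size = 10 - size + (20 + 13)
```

Transformed code:
log(26)
length = []
for res in scale:
    if scale == 8 >= 2:
        length.append(size)
for size in scale:
    record(15)
    size = size * (size // 21)
scale = scale[n]
for n in size:
    size = size - n
size = length
size = 10 - size + (20 + 13)

5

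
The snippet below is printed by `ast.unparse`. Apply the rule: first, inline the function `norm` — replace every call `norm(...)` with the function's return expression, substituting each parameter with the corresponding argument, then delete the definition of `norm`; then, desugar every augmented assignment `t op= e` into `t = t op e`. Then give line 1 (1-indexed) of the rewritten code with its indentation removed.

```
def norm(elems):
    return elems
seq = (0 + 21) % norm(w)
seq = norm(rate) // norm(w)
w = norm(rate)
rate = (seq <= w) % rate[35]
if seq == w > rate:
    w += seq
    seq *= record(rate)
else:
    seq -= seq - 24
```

seq = (0 + 21) % w

Transformed code:
seq = (0 + 21) % w
seq = rate // w
w = rate
rate = (seq <= w) % rate[35]
if seq == w > rate:
    w = w + seq
    seq = seq * record(rate)
else:
    seq = seq - (seq - 24)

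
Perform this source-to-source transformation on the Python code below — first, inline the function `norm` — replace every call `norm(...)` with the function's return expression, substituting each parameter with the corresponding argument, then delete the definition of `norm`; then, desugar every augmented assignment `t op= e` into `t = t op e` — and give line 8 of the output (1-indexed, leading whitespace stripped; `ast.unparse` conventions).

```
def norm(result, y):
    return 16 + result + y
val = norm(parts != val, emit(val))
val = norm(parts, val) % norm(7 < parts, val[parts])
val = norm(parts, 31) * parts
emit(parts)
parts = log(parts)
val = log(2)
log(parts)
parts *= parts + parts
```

Transformed code:
val = 16 + (parts != val) + emit(val)
val = (16 + parts + val) % (16 + (7 < parts) + val[parts])
val = (16 + parts + 31) * parts
emit(parts)
parts = log(parts)
val = log(2)
log(parts)
parts = parts * (parts + parts)

parts = parts * (parts + parts)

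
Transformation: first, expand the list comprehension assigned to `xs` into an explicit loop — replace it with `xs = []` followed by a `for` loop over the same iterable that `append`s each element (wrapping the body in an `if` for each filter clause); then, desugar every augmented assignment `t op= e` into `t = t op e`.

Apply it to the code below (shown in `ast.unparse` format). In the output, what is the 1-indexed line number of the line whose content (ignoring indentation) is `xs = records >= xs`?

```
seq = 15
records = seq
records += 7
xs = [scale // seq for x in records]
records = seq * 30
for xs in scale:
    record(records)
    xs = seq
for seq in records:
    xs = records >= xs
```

Transformed code:
seq = 15
records = seq
records = records + 7
xs = []
for x in records:
    xs.append(scale // seq)
records = seq * 30
for xs in scale:
    record(records)
    xs = seq
for seq in records:
    xs = records >= xs

12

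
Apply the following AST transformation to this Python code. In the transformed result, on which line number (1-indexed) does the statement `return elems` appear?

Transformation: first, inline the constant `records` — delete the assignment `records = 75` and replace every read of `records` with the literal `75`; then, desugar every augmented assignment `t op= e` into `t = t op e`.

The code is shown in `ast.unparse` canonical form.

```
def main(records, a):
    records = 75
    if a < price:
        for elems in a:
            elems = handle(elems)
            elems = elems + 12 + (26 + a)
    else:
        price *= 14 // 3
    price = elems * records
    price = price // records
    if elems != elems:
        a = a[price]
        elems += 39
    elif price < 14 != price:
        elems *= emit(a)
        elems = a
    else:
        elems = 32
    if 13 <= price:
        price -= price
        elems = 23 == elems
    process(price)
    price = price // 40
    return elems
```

Transformed code:
def main(records, a):
    if a < price:
        for elems in a:
            elems = handle(elems)
            elems = elems + 12 + (26 + a)
    else:
        price = price * (14 // 3)
    price = elems * 75
    price = price // 75
    if elems != elems:
        a = a[price]
        elems = elems + 39
    elif price < 14 != price:
        elems = elems * emit(a)
        elems = a
    else:
        elems = 32
    if 13 <= price:
        price = price - price
        elems = 23 == elems
    process(price)
    price = price // 40
    return elems

23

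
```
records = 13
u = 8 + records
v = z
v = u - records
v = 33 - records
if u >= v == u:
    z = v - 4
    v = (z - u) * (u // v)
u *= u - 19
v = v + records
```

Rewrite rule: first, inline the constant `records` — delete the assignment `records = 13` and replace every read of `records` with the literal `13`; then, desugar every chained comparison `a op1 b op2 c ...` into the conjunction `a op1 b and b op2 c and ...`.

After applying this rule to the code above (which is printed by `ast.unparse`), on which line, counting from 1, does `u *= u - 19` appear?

Transformed code:
u = 8 + 13
v = z
v = u - 13
v = 33 - 13
if u >= v and v == u:
    z = v - 4
    v = (z - u) * (u // v)
u *= u - 19
v = v + 13

8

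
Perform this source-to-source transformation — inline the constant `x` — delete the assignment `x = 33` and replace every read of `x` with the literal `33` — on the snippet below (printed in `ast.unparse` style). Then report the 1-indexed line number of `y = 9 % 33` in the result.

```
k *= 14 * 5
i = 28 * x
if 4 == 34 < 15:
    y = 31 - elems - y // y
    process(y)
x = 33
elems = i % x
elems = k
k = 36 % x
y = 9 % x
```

Transformed code:
k *= 14 * 5
i = 28 * 33
if 4 == 34 < 15:
    y = 31 - elems - y // y
    process(y)
elems = i % 33
elems = k
k = 36 % 33
y = 9 % 33

9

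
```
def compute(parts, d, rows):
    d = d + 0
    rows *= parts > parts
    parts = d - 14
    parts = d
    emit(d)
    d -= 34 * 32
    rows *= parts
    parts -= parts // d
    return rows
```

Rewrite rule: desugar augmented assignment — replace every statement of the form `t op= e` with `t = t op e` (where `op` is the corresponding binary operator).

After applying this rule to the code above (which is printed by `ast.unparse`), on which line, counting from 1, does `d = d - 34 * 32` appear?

Transformed code:
def compute(parts, d, rows):
    d = d + 0
    rows = rows * (parts > parts)
    parts = d - 14
    parts = d
    emit(d)
    d = d - 34 * 32
    rows = rows * parts
    parts = parts - parts // d
    return rows

7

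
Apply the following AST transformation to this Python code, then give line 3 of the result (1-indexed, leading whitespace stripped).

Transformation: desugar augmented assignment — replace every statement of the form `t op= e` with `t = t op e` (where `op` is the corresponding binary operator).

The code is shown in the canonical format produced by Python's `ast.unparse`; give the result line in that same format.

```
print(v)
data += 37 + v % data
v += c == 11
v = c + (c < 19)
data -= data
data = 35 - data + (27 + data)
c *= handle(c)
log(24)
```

Transformed code:
print(v)
data = data + (37 + v % data)
v = v + (c == 11)
v = c + (c < 19)
data = data - data
data = 35 - data + (27 + data)
c = c * handle(c)
log(24)

v = v + (c == 11)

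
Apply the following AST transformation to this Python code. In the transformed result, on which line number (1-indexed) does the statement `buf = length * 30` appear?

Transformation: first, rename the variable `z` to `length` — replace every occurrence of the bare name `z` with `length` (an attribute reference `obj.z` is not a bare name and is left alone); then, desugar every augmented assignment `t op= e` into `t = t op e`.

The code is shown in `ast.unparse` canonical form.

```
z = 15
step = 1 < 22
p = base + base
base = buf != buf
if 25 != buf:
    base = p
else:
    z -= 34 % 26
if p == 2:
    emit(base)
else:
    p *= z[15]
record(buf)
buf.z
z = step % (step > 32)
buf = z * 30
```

Transformed code:
length = 15
step = 1 < 22
p = base + base
base = buf != buf
if 25 != buf:
    base = p
else:
    length = length - 34 % 26
if p == 2:
    emit(base)
else:
    p = p * length[15]
record(buf)
buf.z
length = step % (step > 32)
buf = length * 30

16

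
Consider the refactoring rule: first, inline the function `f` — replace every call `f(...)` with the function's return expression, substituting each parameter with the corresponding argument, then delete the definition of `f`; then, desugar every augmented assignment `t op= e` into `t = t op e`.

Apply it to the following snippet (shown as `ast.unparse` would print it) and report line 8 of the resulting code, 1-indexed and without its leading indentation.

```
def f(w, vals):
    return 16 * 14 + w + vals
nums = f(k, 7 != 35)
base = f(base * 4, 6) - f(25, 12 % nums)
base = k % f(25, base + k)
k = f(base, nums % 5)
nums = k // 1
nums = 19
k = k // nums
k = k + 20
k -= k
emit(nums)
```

Transformed code:
nums = 16 * 14 + k + (7 != 35)
base = 16 * 14 + base * 4 + 6 - (16 * 14 + 25 + 12 % nums)
base = k % (16 * 14 + 25 + (base + k))
k = 16 * 14 + base + nums % 5
nums = k // 1
nums = 19
k = k // nums
k = k + 20
k = k - k
emit(nums)

k = k + 20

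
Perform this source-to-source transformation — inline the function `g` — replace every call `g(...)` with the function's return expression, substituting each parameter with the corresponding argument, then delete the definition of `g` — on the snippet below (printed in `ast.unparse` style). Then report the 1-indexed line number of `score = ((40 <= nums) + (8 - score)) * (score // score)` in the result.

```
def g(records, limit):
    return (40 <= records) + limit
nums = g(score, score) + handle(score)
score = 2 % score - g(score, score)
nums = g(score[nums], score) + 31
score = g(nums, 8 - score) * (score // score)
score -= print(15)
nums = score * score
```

Transformed code:
nums = (40 <= score) + score + handle(score)
score = 2 % score - ((40 <= score) + score)
nums = (40 <= score[nums]) + score + 31
score = ((40 <= nums) + (8 - score)) * (score // score)
score -= print(15)
nums = score * score

4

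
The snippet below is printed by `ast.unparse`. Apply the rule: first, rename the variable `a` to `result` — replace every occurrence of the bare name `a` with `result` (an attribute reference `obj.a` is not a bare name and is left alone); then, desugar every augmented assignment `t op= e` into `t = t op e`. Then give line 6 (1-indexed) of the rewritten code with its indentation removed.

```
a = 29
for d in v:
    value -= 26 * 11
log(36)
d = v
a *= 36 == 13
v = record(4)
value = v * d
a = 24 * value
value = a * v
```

result = result * (36 == 13)

Transformed code:
result = 29
for d in v:
    value = value - 26 * 11
log(36)
d = v
result = result * (36 == 13)
v = record(4)
value = v * d
result = 24 * value
value = result * v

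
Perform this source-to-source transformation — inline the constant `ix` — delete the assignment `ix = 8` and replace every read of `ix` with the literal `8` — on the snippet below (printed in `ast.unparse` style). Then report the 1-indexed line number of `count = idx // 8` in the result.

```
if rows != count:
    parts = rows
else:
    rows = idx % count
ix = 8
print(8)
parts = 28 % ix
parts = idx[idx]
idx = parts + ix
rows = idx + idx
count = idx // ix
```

Transformed code:
if rows != count:
    parts = rows
else:
    rows = idx % count
print(8)
parts = 28 % 8
parts = idx[idx]
idx = parts + 8
rows = idx + idx
count = idx // 8

10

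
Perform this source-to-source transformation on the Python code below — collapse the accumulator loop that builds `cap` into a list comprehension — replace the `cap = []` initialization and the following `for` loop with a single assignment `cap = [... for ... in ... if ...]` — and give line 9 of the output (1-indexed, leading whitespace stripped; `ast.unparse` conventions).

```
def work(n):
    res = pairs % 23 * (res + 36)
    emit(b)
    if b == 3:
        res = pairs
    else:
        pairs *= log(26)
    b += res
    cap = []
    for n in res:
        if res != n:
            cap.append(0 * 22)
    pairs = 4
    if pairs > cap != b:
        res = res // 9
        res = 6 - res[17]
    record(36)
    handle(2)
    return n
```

Transformed code:
def work(n):
    res = pairs % 23 * (res + 36)
    emit(b)
    if b == 3:
        res = pairs
    else:
        pairs *= log(26)
    b += res
    cap = [0 * 22 for n in res if res != n]
    pairs = 4
    if pairs > cap != b:
        res = res // 9
        res = 6 - res[17]
    record(36)
    handle(2)
    return n

cap = [0 * 22 for n in res if res != n]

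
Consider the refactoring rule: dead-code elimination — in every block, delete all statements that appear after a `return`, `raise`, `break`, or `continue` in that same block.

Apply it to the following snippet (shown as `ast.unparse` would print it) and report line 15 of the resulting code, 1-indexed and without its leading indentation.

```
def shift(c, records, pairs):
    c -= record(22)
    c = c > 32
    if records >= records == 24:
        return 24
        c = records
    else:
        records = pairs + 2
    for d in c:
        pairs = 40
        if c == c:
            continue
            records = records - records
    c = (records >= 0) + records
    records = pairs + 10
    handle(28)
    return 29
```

Transformed code:
def shift(c, records, pairs):
    c -= record(22)
    c = c > 32
    if records >= records == 24:
        return 24
    else:
        records = pairs + 2
    for d in c:
        pairs = 40
        if c == c:
            continue
    c = (records >= 0) + records
    records = pairs + 10
    handle(28)
    return 29

return 29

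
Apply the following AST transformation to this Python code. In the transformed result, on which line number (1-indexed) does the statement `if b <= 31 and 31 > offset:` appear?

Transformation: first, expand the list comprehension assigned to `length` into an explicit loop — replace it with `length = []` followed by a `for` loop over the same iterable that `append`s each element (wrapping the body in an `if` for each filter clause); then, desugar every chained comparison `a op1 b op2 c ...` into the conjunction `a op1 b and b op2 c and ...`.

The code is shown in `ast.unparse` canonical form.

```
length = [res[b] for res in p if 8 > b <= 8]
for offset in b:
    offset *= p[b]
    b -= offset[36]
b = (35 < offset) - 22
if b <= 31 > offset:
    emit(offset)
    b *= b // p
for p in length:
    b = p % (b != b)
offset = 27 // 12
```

Transformed code:
length = []
for res in p:
    if 8 > b and b <= 8:
        length.append(res[b])
for offset in b:
    offset *= p[b]
    b -= offset[36]
b = (35 < offset) - 22
if b <= 31 and 31 > offset:
    emit(offset)
    b *= b // p
for p in length:
    b = p % (b != b)
offset = 27 // 12

9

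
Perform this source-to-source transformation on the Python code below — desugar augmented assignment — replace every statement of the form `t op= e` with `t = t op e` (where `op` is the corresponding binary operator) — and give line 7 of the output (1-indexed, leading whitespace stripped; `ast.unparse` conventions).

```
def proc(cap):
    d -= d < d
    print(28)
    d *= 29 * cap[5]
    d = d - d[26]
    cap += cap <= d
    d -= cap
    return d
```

d = d - cap

Transformed code:
def proc(cap):
    d = d - (d < d)
    print(28)
    d = d * (29 * cap[5])
    d = d - d[26]
    cap = cap + (cap <= d)
    d = d - cap
    return d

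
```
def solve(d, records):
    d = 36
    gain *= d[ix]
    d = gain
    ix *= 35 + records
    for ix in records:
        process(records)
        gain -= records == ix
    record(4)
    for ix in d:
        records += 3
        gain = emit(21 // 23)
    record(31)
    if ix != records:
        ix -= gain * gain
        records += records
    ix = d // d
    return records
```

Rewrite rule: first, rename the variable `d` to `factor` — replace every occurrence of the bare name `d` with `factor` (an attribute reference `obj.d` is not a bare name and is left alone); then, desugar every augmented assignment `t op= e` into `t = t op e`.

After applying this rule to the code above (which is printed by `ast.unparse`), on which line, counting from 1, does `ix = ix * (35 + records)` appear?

Transformed code:
def solve(factor, records):
    factor = 36
    gain = gain * factor[ix]
    factor = gain
    ix = ix * (35 + records)
    for ix in records:
        process(records)
        gain = gain - (records == ix)
    record(4)
    for ix in factor:
        records = records + 3
        gain = emit(21 // 23)
    record(31)
    if ix != records:
        ix = ix - gain * gain
        records = records + records
    ix = factor // factor
    return records

5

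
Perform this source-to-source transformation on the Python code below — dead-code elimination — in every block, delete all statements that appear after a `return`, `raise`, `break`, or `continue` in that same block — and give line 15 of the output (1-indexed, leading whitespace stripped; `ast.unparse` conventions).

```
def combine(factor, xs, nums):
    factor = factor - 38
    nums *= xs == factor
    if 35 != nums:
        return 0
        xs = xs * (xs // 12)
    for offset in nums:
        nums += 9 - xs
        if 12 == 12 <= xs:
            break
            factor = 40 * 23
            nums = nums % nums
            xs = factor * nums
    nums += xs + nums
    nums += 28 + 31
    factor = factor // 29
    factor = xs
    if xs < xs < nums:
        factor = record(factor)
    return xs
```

factor = record(factor)

Transformed code:
def combine(factor, xs, nums):
    factor = factor - 38
    nums *= xs == factor
    if 35 != nums:
        return 0
    for offset in nums:
        nums += 9 - xs
        if 12 == 12 <= xs:
            break
    nums += xs + nums
    nums += 28 + 31
    factor = factor // 29
    factor = xs
    if xs < xs < nums:
        factor = record(factor)
    return xs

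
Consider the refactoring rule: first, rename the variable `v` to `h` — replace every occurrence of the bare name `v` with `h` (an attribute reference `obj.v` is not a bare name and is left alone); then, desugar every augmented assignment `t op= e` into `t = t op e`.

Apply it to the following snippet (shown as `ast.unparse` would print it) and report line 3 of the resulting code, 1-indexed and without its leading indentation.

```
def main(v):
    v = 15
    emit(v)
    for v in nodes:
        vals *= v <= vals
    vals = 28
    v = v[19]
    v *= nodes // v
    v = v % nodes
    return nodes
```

emit(h)

Transformed code:
def main(h):
    h = 15
    emit(h)
    for h in nodes:
        vals = vals * (h <= vals)
    vals = 28
    h = h[19]
    h = h * (nodes // h)
    h = h % nodes
    return nodes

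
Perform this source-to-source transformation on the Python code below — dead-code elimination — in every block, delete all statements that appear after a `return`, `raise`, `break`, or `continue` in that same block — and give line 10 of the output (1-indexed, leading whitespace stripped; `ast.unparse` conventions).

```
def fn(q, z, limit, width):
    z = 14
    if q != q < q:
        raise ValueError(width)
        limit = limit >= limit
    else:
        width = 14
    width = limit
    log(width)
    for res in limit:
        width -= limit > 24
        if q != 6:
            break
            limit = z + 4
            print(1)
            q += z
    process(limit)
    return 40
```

Transformed code:
def fn(q, z, limit, width):
    z = 14
    if q != q < q:
        raise ValueError(width)
    else:
        width = 14
    width = limit
    log(width)
    for res in limit:
        width -= limit > 24
        if q != 6:
            break
    process(limit)
    return 40

width -= limit > 24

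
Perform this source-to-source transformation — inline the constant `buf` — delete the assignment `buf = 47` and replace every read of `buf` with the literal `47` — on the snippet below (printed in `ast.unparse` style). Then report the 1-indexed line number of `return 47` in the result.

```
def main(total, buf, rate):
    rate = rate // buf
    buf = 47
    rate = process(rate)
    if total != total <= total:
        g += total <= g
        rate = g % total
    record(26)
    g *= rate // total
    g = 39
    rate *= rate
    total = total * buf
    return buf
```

12

Transformed code:
def main(total, buf, rate):
    rate = rate // 47
    rate = process(rate)
    if total != total <= total:
        g += total <= g
        rate = g % total
    record(26)
    g *= rate // total
    g = 39
    rate *= rate
    total = total * 47
    return 47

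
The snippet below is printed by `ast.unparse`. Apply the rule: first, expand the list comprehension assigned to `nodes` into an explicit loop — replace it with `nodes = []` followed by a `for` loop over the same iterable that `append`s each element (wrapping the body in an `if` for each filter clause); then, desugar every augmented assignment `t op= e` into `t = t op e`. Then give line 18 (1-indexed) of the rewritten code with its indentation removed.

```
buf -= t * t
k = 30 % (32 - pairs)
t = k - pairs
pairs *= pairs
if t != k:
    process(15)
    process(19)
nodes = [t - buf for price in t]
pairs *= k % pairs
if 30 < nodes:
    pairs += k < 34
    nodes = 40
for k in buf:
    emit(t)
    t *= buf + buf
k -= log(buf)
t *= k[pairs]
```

k = k - log(buf)

Transformed code:
buf = buf - t * t
k = 30 % (32 - pairs)
t = k - pairs
pairs = pairs * pairs
if t != k:
    process(15)
    process(19)
nodes = []
for price in t:
    nodes.append(t - buf)
pairs = pairs * (k % pairs)
if 30 < nodes:
    pairs = pairs + (k < 34)
    nodes = 40
for k in buf:
    emit(t)
    t = t * (buf + buf)
k = k - log(buf)
t = t * k[pairs]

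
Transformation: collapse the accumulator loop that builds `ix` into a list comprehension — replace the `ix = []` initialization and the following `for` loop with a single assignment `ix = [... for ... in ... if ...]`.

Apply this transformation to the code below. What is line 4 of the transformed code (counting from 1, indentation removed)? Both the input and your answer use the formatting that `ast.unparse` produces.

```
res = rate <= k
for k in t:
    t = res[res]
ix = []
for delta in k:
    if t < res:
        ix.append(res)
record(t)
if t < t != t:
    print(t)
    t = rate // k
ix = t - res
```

Transformed code:
res = rate <= k
for k in t:
    t = res[res]
ix = [res for delta in k if t < res]
record(t)
if t < t != t:
    print(t)
    t = rate // k
ix = t - res

ix = [res for delta in k if t < res]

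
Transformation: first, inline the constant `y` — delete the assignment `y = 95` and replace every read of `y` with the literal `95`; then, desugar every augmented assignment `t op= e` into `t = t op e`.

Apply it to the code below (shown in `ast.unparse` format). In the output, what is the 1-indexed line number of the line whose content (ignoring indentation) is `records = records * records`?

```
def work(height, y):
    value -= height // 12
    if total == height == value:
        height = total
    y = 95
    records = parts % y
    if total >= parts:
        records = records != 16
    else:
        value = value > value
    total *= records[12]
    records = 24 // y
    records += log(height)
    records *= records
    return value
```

13

Transformed code:
def work(height, y):
    value = value - height // 12
    if total == height == value:
        height = total
    records = parts % 95
    if total >= parts:
        records = records != 16
    else:
        value = value > value
    total = total * records[12]
    records = 24 // 95
    records = records + log(height)
    records = records * records
    return value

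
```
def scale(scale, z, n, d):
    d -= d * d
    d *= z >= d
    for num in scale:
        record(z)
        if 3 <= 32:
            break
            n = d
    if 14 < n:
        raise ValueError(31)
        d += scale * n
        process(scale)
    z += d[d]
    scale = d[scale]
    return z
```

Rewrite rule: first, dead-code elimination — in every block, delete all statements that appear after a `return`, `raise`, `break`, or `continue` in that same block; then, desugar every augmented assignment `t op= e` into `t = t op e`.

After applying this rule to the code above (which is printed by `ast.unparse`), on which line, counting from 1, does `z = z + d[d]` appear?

10

Transformed code:
def scale(scale, z, n, d):
    d = d - d * d
    d = d * (z >= d)
    for num in scale:
        record(z)
        if 3 <= 32:
            break
    if 14 < n:
        raise ValueError(31)
    z = z + d[d]
    scale = d[scale]
    return z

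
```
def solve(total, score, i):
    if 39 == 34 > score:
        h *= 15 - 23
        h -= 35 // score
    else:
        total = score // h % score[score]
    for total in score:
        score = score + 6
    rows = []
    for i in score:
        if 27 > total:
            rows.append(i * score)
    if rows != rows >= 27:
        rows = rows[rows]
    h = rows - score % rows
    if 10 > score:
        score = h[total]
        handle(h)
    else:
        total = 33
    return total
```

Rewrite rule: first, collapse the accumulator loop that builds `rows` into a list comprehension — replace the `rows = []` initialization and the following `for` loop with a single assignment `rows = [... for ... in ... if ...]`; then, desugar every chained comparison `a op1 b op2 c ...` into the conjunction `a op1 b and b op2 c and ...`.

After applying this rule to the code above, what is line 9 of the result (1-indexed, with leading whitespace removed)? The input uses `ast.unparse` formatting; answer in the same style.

Transformed code:
def solve(total, score, i):
    if 39 == 34 and 34 > score:
        h *= 15 - 23
        h -= 35 // score
    else:
        total = score // h % score[score]
    for total in score:
        score = score + 6
    rows = [i * score for i in score if 27 > total]
    if rows != rows and rows >= 27:
        rows = rows[rows]
    h = rows - score % rows
    if 10 > score:
        score = h[total]
        handle(h)
    else:
        total = 33
    return total

rows = [i * score for i in score if 27 > total]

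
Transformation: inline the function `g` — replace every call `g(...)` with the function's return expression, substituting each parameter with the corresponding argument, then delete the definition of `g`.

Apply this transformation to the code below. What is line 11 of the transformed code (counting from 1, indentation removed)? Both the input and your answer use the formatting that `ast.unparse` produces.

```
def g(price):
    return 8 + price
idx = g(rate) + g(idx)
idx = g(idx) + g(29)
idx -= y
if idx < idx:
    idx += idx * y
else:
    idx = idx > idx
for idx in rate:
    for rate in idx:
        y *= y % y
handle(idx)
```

Transformed code:
idx = 8 + rate + (8 + idx)
idx = 8 + idx + (8 + 29)
idx -= y
if idx < idx:
    idx += idx * y
else:
    idx = idx > idx
for idx in rate:
    for rate in idx:
        y *= y % y
handle(idx)

handle(idx)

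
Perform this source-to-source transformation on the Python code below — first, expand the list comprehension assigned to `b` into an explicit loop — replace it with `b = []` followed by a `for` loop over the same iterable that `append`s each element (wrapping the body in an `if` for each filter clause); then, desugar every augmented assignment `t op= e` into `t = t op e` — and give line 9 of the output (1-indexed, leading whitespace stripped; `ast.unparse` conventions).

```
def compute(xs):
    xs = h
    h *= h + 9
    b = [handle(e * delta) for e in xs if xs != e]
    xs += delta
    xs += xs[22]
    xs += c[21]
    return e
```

Transformed code:
def compute(xs):
    xs = h
    h = h * (h + 9)
    b = []
    for e in xs:
        if xs != e:
            b.append(handle(e * delta))
    xs = xs + delta
    xs = xs + xs[22]
    xs = xs + c[21]
    return e

xs = xs + xs[22]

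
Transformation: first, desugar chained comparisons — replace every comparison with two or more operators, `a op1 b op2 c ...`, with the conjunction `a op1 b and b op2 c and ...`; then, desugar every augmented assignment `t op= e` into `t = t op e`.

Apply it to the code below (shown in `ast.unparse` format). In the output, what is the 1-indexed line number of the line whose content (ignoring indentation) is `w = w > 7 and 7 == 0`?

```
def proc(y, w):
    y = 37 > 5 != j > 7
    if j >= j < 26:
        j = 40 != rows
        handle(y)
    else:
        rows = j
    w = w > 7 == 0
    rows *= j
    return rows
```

8

Transformed code:
def proc(y, w):
    y = 37 > 5 and 5 != j and (j > 7)
    if j >= j and j < 26:
        j = 40 != rows
        handle(y)
    else:
        rows = j
    w = w > 7 and 7 == 0
    rows = rows * j
    return rows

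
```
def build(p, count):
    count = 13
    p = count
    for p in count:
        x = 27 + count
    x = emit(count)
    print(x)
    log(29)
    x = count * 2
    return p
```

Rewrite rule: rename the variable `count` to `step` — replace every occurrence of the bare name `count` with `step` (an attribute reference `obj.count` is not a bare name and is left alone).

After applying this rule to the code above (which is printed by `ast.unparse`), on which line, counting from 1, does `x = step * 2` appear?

9

Transformed code:
def build(p, step):
    step = 13
    p = step
    for p in step:
        x = 27 + step
    x = emit(step)
    print(x)
    log(29)
    x = step * 2
    return p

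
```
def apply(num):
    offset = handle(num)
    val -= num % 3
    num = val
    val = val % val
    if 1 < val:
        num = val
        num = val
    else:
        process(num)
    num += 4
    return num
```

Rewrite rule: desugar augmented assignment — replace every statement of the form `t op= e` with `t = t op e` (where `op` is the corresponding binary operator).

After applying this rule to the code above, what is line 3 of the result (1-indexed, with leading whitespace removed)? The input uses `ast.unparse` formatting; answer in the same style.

val = val - num % 3

Transformed code:
def apply(num):
    offset = handle(num)
    val = val - num % 3
    num = val
    val = val % val
    if 1 < val:
        num = val
        num = val
    else:
        process(num)
    num = num + 4
    return num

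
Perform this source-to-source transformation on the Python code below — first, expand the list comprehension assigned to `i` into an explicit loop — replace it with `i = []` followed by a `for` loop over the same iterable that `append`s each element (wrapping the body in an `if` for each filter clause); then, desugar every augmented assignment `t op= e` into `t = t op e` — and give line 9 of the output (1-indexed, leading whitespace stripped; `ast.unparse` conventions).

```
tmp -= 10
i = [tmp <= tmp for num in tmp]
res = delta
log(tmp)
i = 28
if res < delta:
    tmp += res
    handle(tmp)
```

tmp = tmp + res

Transformed code:
tmp = tmp - 10
i = []
for num in tmp:
    i.append(tmp <= tmp)
res = delta
log(tmp)
i = 28
if res < delta:
    tmp = tmp + res
    handle(tmp)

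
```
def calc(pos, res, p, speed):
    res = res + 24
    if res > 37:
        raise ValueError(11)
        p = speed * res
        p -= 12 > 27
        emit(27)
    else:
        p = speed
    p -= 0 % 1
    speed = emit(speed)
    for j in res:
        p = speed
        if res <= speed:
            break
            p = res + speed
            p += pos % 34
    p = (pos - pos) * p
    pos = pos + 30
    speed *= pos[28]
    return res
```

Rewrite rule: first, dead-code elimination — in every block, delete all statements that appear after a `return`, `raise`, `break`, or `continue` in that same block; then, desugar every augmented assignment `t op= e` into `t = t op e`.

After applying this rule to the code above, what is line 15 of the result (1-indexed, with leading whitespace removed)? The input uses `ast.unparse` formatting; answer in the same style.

speed = speed * pos[28]

Transformed code:
def calc(pos, res, p, speed):
    res = res + 24
    if res > 37:
        raise ValueError(11)
    else:
        p = speed
    p = p - 0 % 1
    speed = emit(speed)
    for j in res:
        p = speed
        if res <= speed:
            break
    p = (pos - pos) * p
    pos = pos + 30
    speed = speed * pos[28]
    return res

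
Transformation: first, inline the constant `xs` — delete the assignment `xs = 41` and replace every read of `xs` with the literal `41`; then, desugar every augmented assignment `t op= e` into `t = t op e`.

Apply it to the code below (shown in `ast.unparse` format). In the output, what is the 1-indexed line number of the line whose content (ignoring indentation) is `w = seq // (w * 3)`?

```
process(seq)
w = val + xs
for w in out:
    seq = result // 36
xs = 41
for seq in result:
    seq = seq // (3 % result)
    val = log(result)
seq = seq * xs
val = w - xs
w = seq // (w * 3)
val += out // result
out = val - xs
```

10

Transformed code:
process(seq)
w = val + 41
for w in out:
    seq = result // 36
for seq in result:
    seq = seq // (3 % result)
    val = log(result)
seq = seq * 41
val = w - 41
w = seq // (w * 3)
val = val + out // result
out = val - 41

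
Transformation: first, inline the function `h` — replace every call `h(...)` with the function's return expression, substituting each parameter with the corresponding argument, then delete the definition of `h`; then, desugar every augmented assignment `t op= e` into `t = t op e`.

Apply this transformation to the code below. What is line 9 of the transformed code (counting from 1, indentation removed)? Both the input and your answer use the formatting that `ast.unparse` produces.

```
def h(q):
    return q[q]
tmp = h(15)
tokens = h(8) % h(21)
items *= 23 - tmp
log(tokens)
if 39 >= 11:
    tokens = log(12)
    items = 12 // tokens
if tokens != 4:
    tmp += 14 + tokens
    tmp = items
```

Transformed code:
tmp = 15[15]
tokens = 8[8] % 21[21]
items = items * (23 - tmp)
log(tokens)
if 39 >= 11:
    tokens = log(12)
    items = 12 // tokens
if tokens != 4:
    tmp = tmp + (14 + tokens)
    tmp = items

tmp = tmp + (14 + tokens)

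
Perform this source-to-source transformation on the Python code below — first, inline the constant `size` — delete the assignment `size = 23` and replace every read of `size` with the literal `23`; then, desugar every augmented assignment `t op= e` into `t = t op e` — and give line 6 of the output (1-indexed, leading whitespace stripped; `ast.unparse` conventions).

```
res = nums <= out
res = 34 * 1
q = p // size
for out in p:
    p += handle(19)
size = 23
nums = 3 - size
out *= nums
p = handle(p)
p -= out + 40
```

nums = 3 - 23

Transformed code:
res = nums <= out
res = 34 * 1
q = p // 23
for out in p:
    p = p + handle(19)
nums = 3 - 23
out = out * nums
p = handle(p)
p = p - (out + 40)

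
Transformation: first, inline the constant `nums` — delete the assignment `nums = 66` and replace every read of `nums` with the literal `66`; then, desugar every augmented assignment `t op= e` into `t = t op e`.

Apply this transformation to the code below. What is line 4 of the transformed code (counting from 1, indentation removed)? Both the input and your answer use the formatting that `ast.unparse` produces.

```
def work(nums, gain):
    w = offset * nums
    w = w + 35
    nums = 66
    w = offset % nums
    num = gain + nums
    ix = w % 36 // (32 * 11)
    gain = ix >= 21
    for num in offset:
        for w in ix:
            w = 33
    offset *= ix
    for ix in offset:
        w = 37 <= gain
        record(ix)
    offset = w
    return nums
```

w = offset % 66

Transformed code:
def work(nums, gain):
    w = offset * 66
    w = w + 35
    w = offset % 66
    num = gain + 66
    ix = w % 36 // (32 * 11)
    gain = ix >= 21
    for num in offset:
        for w in ix:
            w = 33
    offset = offset * ix
    for ix in offset:
        w = 37 <= gain
        record(ix)
    offset = w
    return 66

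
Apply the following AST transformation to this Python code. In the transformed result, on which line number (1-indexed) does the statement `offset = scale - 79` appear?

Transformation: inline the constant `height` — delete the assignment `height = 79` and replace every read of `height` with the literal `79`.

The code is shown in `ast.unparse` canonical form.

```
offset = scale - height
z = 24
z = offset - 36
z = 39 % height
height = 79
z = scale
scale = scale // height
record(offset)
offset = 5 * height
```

Transformed code:
offset = scale - 79
z = 24
z = offset - 36
z = 39 % 79
z = scale
scale = scale // 79
record(offset)
offset = 5 * 79

1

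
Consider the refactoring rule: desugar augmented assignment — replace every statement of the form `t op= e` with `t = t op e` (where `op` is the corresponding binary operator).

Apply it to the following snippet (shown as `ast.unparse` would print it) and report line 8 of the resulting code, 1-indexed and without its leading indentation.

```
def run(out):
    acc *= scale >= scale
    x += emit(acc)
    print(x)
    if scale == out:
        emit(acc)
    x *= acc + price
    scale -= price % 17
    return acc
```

Transformed code:
def run(out):
    acc = acc * (scale >= scale)
    x = x + emit(acc)
    print(x)
    if scale == out:
        emit(acc)
    x = x * (acc + price)
    scale = scale - price % 17
    return acc

scale = scale - price % 17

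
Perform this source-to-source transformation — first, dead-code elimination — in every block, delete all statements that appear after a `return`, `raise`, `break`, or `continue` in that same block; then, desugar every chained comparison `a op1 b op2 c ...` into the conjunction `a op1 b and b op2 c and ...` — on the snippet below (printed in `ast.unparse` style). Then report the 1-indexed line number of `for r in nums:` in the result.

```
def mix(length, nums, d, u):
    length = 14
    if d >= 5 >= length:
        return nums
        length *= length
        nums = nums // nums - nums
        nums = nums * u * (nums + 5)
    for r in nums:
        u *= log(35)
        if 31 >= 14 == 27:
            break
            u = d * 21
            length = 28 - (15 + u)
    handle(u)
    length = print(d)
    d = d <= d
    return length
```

Transformed code:
def mix(length, nums, d, u):
    length = 14
    if d >= 5 and 5 >= length:
        return nums
    for r in nums:
        u *= log(35)
        if 31 >= 14 and 14 == 27:
            break
    handle(u)
    length = print(d)
    d = d <= d
    return length

5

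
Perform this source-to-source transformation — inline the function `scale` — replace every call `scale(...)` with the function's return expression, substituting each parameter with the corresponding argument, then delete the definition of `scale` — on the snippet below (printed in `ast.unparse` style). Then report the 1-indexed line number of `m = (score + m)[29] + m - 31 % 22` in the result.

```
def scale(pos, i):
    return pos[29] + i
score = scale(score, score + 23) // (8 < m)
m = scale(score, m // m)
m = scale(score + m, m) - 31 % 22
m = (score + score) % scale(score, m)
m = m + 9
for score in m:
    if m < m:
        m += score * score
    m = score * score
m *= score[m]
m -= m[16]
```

Transformed code:
score = (score[29] + (score + 23)) // (8 < m)
m = score[29] + m // m
m = (score + m)[29] + m - 31 % 22
m = (score + score) % (score[29] + m)
m = m + 9
for score in m:
    if m < m:
        m += score * score
    m = score * score
m *= score[m]
m -= m[16]

3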